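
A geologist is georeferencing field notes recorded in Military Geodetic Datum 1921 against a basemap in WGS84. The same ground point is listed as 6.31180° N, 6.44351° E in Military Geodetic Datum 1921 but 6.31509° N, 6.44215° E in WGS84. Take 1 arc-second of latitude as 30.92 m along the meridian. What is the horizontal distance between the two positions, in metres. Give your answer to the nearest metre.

396 m

Δφ = 6.31509° − 6.31180° = +0.00329°; Δλ = 6.44215° − 6.44351° = -0.00136°.
1° of latitude = 3600 × 30.92 = 111312 m.
ΔN = Δφ × 111312 = 366.2 m; ΔE = Δλ × 111312 × cos(6.31180°) = -0.00136 × 111312 × 0.993938 = -150.5 m.
Distance = √(ΔE² + ΔN²) = √((-150.5)² + 366.2²) = 395.9 m.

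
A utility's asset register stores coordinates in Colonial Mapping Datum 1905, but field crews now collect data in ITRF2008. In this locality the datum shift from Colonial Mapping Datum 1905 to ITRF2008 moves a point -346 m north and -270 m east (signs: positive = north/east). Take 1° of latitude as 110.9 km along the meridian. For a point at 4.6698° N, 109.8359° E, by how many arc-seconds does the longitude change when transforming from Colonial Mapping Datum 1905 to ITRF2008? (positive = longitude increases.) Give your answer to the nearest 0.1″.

Δλ = -8.8″

At latitude 4.6698°, cos φ = 0.996680.
1° of longitude at this latitude = 110.9 × cos φ = 110.53 km, so Δλ = -270.0 / 110531.9 = -0.0024427° = -8.794″.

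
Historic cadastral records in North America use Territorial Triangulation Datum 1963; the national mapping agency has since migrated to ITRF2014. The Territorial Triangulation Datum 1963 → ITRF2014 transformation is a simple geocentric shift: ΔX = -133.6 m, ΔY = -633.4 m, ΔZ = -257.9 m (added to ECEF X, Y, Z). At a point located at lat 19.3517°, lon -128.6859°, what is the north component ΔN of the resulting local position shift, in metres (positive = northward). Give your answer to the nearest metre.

ΔN = -435 m

The local north axis is (−sin φ cos λ, −sin φ sin λ, cos φ), giving ΔN = -27.671 − 163.835 − 243.329 = -434.84 m.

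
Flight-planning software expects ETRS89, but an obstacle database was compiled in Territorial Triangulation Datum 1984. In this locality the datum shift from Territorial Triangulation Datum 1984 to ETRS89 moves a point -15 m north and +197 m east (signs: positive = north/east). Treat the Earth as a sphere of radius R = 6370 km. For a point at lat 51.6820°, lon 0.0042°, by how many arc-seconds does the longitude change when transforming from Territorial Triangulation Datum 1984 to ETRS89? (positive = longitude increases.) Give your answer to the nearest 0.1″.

Δλ = 10.3″

At latitude 51.6820°, cos φ = 0.620026.
One radian of longitude at latitude φ spans R cos φ, so Δλ = ΔE / (R cos φ) = 197.0 / (6370000 × 0.620026) = 4.9879e-05 rad = 10.288″.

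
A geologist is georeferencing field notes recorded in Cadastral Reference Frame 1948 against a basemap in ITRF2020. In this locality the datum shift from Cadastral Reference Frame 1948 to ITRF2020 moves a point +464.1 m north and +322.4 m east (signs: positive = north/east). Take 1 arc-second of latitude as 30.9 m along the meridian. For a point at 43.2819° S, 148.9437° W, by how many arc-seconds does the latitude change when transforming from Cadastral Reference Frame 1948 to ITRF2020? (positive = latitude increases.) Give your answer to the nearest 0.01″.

1″ of latitude = 30.90 m, so Δφ = 464.1 / 30.90 = 15.019″.

Δφ = 15.02″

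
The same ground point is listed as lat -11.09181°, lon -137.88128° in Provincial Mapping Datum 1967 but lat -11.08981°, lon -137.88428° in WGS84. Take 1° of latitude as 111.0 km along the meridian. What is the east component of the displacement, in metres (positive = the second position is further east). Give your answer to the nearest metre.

ΔE = -327 m

Δφ = -11.08981° − -11.09181° = +0.00200°; Δλ = -137.88428° − -137.88128° = -0.00300°.
ΔN = Δφ × 111000 = 222.0 m; ΔE = Δλ × 111000 × cos(-11.09181°) = -0.00300 × 111000 × 0.981320 = -326.8 m.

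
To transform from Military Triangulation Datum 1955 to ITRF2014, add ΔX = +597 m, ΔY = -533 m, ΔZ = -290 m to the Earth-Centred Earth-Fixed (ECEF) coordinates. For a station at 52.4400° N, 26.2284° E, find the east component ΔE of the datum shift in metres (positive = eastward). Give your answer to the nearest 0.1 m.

ΔE = -742.0 m

At φ = 52.4400°, λ = 26.2284°: sin φ = 0.792715, cos φ = 0.609592, sin λ = 0.441951, cos λ = 0.897039.
ΔE = −sin λ·ΔX + cos λ·ΔY = −(0.441951)·(597) + (0.897039)·(-533) = -741.97 m.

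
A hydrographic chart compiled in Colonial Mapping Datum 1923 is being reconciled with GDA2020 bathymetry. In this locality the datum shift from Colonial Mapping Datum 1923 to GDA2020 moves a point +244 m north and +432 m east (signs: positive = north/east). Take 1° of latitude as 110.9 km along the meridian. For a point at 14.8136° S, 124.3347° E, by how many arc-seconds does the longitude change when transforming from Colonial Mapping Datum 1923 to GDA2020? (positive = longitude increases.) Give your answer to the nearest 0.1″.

At latitude -14.8136°, cos φ = 0.966763.
1° of longitude at this latitude = 110.9 × cos φ = 107.21 km, so Δλ = 432.0 / 107214.0 = 0.0040293° = 14.506″.

Δλ = 14.5″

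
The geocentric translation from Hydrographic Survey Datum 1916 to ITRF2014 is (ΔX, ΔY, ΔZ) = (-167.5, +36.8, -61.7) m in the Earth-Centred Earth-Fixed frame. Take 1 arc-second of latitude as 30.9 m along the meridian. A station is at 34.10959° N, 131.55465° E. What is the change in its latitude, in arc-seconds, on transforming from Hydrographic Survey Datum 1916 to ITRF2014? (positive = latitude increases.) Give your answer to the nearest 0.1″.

Δφ = -4.2″

sin φ = 0.560778, cos φ = 0.827966, sin λ = 0.748323, cos λ = -0.663334.
North component: ΔN = −sin φ cos λ·ΔX − sin φ sin λ·ΔY + cos φ·ΔZ = −(0.560778)(-0.663334)(-167.5) − (0.560778)(0.748323)(36.8) + (0.827966)(-61.7) = -128.84 m.
1° of latitude spans 3600 × 30.90 = 111240 m, so Δφ = -128.84 / 111240 × 3600 = -4.169″.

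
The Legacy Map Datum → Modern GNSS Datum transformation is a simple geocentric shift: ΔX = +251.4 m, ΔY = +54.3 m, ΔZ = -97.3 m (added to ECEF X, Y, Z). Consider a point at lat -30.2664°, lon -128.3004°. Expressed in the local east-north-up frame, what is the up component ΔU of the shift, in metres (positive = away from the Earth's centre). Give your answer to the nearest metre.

At φ = -30.2664°, λ = -128.3004°: sin φ = -0.504021, cos φ = 0.863691, sin λ = -0.784772, cos λ = -0.619785.
ΔU = cos φ cos λ·ΔX + cos φ sin λ·ΔY + sin φ·ΔZ = (0.863691)(-0.619785)(251.4) + (0.863691)(-0.784772)(54.3) + (-0.504021)(-97.3) = -122.34 m.

ΔU = -122 m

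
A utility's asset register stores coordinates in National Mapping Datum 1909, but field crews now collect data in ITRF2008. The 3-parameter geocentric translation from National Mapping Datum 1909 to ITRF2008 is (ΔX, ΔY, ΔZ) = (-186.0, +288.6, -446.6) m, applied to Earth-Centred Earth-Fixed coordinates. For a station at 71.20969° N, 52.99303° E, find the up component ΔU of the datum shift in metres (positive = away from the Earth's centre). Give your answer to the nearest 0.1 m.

At φ = 71.20969°, λ = 52.99303°: sin φ = 0.946704, cos φ = 0.322106, sin λ = 0.798562, cos λ = 0.601912.
ΔU = cos φ cos λ·ΔX + cos φ sin λ·ΔY + sin φ·ΔZ = (0.322106)(0.601912)(-186.0) + (0.322106)(0.798562)(288.6) + (0.946704)(-446.6) = -384.63 m.

ΔU = -384.6 m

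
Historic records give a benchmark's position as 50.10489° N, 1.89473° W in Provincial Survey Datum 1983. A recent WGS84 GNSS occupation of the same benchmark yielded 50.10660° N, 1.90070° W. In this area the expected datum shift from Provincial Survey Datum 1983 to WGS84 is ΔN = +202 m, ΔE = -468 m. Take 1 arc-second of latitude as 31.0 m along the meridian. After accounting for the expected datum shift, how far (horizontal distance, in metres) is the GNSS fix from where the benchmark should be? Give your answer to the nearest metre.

42 m

Observed coordinate differences: Δφ = +0.00171°, Δλ = -0.00597°.
Converting to metres (1° lat = 111600 m, cos φ = 0.641384): observed ΔN = 190.8 m, observed ΔE = -427.3 m.
Subtracting the expected shift leaves a residual of 190.8 − (202) = -11.2 m north and -427.3 − (-468) = 40.7 m east.
Residual distance = √((-11.2)² + 40.7²) = 42.2 m.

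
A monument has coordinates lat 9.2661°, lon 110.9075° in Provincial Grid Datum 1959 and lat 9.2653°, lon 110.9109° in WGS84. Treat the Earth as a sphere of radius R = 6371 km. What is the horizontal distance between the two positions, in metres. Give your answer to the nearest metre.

384 m

Δφ = 9.2653° − 9.2661° = -0.0008°; Δλ = 110.9109° − 110.9075° = +0.0034°.
1° along a meridian = πR/180 = 111195 m.
ΔN = Δφ × 111195 = -89.0 m; ΔE = Δλ × 111195 × cos(9.2661°) = +0.0034 × 111195 × 0.986951 = 373.1 m.
Distance = √(ΔE² + ΔN²) = √(373.1² + (-89.0)²) = 383.6 m.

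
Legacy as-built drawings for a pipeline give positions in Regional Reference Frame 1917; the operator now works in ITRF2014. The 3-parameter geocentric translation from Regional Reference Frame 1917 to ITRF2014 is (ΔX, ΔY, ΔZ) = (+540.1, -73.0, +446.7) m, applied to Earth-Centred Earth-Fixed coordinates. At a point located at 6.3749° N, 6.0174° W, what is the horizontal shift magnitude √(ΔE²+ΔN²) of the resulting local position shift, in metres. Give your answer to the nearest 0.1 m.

383.8 m

At φ = 6.3749°, λ = -6.0174°: sin φ = 0.111034, cos φ = 0.993817, sin λ = -0.104830, cos λ = 0.994490.
ΔE = −sin λ·ΔX + cos λ·ΔY = −(-0.104830)·(540.1) + (0.994490)·(-73.0) = -15.98 m.
ΔN = −sin φ cos λ·ΔX − sin φ sin λ·ΔY + cos φ·ΔZ = −(0.111034)(0.994490)(540.1) − (0.111034)(-0.104830)(-73.0) + (0.993817)(446.7) = 383.45 m.
Horizontal magnitude = √(ΔE² + ΔN²) = √((-15.98)² + 383.45²) = 383.78 m.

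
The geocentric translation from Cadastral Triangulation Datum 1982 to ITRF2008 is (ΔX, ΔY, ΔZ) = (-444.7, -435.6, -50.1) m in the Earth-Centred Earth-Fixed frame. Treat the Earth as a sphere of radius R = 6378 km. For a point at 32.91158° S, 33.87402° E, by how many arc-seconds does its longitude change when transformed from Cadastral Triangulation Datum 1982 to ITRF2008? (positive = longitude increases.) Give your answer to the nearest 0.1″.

sin φ = -0.543344, cos φ = 0.839510, sin λ = 0.557369, cos λ = 0.830265.
East component: ΔE = −sin λ·ΔX + cos λ·ΔY = −(0.557369)(-444.7) + (0.830265)(-435.6) = -113.80 m.
1° of latitude spans πR/180 = 111317 m; at latitude φ, 1° of longitude spans that × cos φ = 93451.8 m, so Δλ = -113.80 / 93451.8 × 3600 = -4.384″.

Δλ = -4.4″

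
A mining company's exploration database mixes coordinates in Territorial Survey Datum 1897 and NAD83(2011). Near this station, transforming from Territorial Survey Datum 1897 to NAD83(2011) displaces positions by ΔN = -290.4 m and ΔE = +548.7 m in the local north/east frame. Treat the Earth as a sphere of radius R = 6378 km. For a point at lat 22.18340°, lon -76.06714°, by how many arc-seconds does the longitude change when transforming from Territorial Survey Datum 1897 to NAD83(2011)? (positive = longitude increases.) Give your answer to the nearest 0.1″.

Δλ = 19.2″

At latitude 22.18340°, cos φ = 0.925980.
One radian of longitude at latitude φ spans R cos φ, so Δλ = ΔE / (R cos φ) = 548.7 / (6378000 × 0.925980) = 9.2907e-05 rad = 19.163″.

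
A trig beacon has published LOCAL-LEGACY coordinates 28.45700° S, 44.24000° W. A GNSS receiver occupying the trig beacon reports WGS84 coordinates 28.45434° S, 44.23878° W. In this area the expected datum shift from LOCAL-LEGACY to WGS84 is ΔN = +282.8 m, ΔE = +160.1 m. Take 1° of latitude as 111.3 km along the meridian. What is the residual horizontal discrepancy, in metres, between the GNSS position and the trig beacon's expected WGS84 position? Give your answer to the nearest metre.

43 m

Observed coordinate differences: Δφ = +0.00266°, Δλ = +0.00122°.
Converting to metres (1° lat = 111300 m, cos φ = 0.879175): observed ΔN = 296.1 m, observed ΔE = 119.4 m.
Subtracting the expected shift leaves a residual of 296.1 − (282.8) = 13.3 m north and 119.4 − (160.1) = -40.7 m east.
Residual distance = √(13.3² + (-40.7)²) = 42.8 m.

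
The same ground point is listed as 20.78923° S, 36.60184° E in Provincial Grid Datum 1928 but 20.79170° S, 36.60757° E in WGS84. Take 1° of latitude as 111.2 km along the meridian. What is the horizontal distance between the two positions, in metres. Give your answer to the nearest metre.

Δφ = -20.79170° − -20.78923° = -0.00247°; Δλ = 36.60757° − 36.60184° = +0.00573°.
ΔN = Δφ × 111200 = -274.7 m; ΔE = Δλ × 111200 × cos(-20.78923°) = +0.00573 × 111200 × 0.934892 = 595.7 m.
Distance = √(ΔE² + ΔN²) = √(595.7² + (-274.7)²) = 656.0 m.

656 m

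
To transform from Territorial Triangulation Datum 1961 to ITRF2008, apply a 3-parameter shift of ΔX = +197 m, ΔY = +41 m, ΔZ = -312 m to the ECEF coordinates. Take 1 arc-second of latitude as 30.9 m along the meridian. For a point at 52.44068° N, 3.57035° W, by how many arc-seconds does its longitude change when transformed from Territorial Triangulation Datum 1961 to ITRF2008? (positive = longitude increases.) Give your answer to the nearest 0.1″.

Δλ = 2.8″

sin φ = 0.792723, cos φ = 0.609582, sin λ = -0.062274, cos λ = 0.998059.
East component: ΔE = −sin λ·ΔX + cos λ·ΔY = −(-0.062274)(197) + (0.998059)(41) = 53.19 m.
1° of latitude spans 3600 × 30.90 = 111240 m; at latitude φ, 1° of longitude spans that × cos φ = 67810.0 m, so Δλ = 53.19 / 67810.0 × 3600 = 2.824″.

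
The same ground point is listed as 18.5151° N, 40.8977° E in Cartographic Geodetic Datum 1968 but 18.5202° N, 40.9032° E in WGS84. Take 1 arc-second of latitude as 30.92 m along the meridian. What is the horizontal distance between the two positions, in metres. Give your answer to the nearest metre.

812 m

Δφ = 18.5202° − 18.5151° = +0.0051°; Δλ = 40.9032° − 40.8977° = +0.0055°.
1° of latitude = 3600 × 30.92 = 111312 m.
ΔN = Δφ × 111312 = 567.7 m; ΔE = Δλ × 111312 × cos(18.5151°) = +0.0055 × 111312 × 0.948240 = 580.5 m.
Distance = √(ΔE² + ΔN²) = √(580.5² + 567.7²) = 812.0 m.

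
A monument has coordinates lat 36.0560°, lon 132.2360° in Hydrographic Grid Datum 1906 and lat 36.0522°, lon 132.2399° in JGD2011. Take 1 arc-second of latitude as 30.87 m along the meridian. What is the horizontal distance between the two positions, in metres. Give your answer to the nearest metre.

Δφ = 36.0522° − 36.0560° = -0.0038°; Δλ = 132.2399° − 132.2360° = +0.0039°.
1° of latitude = 3600 × 30.87 = 111132 m.
ΔN = Δφ × 111132 = -422.3 m; ΔE = Δλ × 111132 × cos(36.0560°) = +0.0039 × 111132 × 0.808442 = 350.4 m.
Distance = √(ΔE² + ΔN²) = √(350.4² + (-422.3)²) = 548.7 m.

549 m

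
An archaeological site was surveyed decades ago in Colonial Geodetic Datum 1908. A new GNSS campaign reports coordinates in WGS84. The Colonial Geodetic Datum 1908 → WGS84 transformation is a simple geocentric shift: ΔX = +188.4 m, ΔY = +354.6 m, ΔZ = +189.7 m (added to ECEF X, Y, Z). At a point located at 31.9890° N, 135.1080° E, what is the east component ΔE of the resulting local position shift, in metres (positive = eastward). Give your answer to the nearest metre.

The local east axis at (φ, λ) is (−sin λ, cos λ, 0), so ΔE = −sin(135.1080°)·188.4 + cos(135.1080°)·354.6 = -384.18 m.

ΔE = -384 m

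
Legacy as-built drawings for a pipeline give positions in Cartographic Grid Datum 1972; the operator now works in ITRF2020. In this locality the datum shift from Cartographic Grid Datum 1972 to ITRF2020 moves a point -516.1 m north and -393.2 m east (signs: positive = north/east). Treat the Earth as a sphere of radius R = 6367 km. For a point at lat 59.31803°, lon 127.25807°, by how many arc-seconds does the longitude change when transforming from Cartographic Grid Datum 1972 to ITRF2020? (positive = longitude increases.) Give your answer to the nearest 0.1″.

At latitude 59.31803°, cos φ = 0.510272.
One radian of longitude at latitude φ spans R cos φ, so Δλ = ΔE / (R cos φ) = -393.2 / (6367000 × 0.510272) = -1.2103e-04 rad = -24.963″.

Δλ = -25.0″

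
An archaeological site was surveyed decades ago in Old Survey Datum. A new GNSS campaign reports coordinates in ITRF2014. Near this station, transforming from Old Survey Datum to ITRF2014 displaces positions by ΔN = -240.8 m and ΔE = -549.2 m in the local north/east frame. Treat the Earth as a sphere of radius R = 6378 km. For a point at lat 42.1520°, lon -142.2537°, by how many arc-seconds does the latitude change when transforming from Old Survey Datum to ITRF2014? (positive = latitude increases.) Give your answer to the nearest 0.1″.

On a sphere of radius R, 1 rad of latitude = R, so Δφ = ΔN / R = -240.8 / 6378000 = -3.7755e-05 rad = -7.787″.

Δφ = -7.8″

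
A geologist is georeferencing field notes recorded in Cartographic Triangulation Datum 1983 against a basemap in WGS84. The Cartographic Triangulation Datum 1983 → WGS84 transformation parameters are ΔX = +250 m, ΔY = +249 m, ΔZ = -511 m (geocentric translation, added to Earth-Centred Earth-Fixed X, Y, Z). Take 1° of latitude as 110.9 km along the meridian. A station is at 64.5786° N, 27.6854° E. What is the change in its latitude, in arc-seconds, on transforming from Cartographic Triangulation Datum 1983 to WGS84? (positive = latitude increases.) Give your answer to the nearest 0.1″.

Δφ = -17.0″

sin φ = 0.903175, cos φ = 0.429272, sin λ = 0.464616, cos λ = 0.885512.
North component: ΔN = −sin φ cos λ·ΔX − sin φ sin λ·ΔY + cos φ·ΔZ = −(0.903175)(0.885512)(250) − (0.903175)(0.464616)(249) + (0.429272)(-511) = -523.79 m.
1° of latitude spans 110900 m, so Δφ = -523.79 / 110900 × 3600 = -17.003″.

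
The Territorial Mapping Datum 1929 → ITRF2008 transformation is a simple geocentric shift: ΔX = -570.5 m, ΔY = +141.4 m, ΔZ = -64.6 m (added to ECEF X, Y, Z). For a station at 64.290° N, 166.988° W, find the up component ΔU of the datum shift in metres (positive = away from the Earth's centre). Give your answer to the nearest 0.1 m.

The local up (radial) axis is (cos φ cos λ, cos φ sin λ, sin φ), giving ΔU = 241.137 − 13.811 − 58.205 = 169.12 m.

ΔU = 169.1 m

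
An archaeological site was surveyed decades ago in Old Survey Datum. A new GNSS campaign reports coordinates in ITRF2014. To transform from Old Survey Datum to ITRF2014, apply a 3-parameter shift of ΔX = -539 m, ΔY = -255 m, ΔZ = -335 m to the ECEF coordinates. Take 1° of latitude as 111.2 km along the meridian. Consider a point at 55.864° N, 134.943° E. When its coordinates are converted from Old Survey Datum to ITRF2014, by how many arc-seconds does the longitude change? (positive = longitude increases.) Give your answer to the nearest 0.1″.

Δλ = 32.4″

sin φ = 0.827708, cos φ = 0.561159, sin λ = 0.707810, cos λ = -0.706403.
East component: ΔE = −sin λ·ΔX + cos λ·ΔY = −(0.707810)(-539) + (-0.706403)(-255) = 561.64 m.
1° of latitude spans 111200 m; at latitude φ, 1° of longitude spans that × cos φ = 62400.9 m, so Δλ = 561.64 / 62400.9 × 3600 = 32.402″.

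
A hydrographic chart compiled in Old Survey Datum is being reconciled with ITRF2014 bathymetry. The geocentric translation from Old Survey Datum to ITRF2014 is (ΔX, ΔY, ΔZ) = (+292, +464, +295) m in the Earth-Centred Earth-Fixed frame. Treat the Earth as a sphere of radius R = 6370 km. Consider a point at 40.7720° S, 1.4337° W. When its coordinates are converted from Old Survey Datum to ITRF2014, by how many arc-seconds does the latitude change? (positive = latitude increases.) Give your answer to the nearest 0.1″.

sin φ = -0.653051, cos φ = 0.757314, sin λ = -0.025020, cos λ = 0.999687.
North component: ΔN = −sin φ cos λ·ΔX − sin φ sin λ·ΔY + cos φ·ΔZ = −(-0.653051)(0.999687)(292) − (-0.653051)(-0.025020)(464) + (0.757314)(295) = 406.46 m.
1° of latitude spans πR/180 = 111177 m, so Δφ = 406.46 / 111177 × 3600 = 13.161″.

Δφ = 13.2″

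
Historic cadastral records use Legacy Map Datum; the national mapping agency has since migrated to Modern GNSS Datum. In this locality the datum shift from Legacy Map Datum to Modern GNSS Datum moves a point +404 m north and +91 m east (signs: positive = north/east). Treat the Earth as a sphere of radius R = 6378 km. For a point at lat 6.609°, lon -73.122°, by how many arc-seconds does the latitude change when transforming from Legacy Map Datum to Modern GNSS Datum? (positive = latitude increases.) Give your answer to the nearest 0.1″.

Δφ = 13.1″

On a sphere of radius R, 1 rad of latitude = R, so Δφ = ΔN / R = 404.0 / 6378000 = 6.3343e-05 rad = 13.065″.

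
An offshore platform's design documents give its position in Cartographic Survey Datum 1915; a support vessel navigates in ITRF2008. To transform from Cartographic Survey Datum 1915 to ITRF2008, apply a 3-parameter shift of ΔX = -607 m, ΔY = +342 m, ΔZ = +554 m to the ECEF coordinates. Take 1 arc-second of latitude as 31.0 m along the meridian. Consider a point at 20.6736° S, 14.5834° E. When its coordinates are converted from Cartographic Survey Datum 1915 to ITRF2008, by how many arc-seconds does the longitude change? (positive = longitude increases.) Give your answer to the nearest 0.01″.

sin φ = -0.353044, cos φ = 0.935607, sin λ = 0.251789, cos λ = 0.967782.
East component: ΔE = −sin λ·ΔX + cos λ·ΔY = −(0.251789)(-607) + (0.967782)(342) = 483.82 m.
1° of latitude spans 3600 × 31.00 = 111600 m; at latitude φ, 1° of longitude spans that × cos φ = 104413.7 m, so Δλ = 483.82 / 104413.7 × 3600 = 16.681″.

Δλ = 16.68″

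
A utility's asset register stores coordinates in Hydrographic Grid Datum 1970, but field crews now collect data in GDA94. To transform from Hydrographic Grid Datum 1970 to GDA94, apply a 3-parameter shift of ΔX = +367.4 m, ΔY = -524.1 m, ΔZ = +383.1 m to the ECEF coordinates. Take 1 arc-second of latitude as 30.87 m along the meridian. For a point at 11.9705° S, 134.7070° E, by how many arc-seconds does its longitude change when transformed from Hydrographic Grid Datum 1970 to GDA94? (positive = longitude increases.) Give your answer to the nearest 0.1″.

Δλ = 3.6″

sin φ = -0.207408, cos φ = 0.978255, sin λ = 0.710714, cos λ = -0.703482.
East component: ΔE = −sin λ·ΔX + cos λ·ΔY = −(0.710714)(367.4) + (-0.703482)(-524.1) = 107.58 m.
1° of latitude spans 3600 × 30.87 = 111132 m; at latitude φ, 1° of longitude spans that × cos φ = 108715.4 m, so Δλ = 107.58 / 108715.4 × 3600 = 3.562″.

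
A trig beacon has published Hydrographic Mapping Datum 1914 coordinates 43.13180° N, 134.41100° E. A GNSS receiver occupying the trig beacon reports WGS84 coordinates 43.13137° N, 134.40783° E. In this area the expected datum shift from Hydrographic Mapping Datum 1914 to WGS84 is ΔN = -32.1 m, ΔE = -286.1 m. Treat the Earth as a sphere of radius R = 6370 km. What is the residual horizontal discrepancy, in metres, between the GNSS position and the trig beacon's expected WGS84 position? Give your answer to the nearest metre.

Observed coordinate differences: Δφ = -0.00043°, Δλ = -0.00317°.
Converting to metres (1° lat = 111177 m, cos φ = 0.729783): observed ΔN = -47.8 m, observed ΔE = -257.2 m.
Subtracting the expected shift leaves a residual of -47.8 − (-32.1) = -15.7 m north and -257.2 − (-286.1) = 28.9 m east.
Residual distance = √((-15.7)² + 28.9²) = 32.9 m.

33 m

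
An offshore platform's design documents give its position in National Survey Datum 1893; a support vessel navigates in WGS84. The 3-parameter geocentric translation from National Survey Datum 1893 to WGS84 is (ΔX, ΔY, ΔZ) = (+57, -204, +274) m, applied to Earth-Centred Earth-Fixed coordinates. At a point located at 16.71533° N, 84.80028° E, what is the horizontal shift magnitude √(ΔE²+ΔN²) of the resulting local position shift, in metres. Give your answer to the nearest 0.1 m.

328.1 m

At φ = 16.71533°, λ = 84.80028°: sin φ = 0.287617, cos φ = 0.957746, sin λ = 0.995885, cos λ = 0.090628.
ΔE = −sin λ·ΔX + cos λ·ΔY = −(0.995885)·(57) + (0.090628)·(-204) = -75.25 m.
ΔN = −sin φ cos λ·ΔX − sin φ sin λ·ΔY + cos φ·ΔZ = −(0.287617)(0.090628)(57) − (0.287617)(0.995885)(-204) + (0.957746)(274) = 319.37 m.
Horizontal magnitude = √(ΔE² + ΔN²) = √((-75.25)² + 319.37²) = 328.12 m.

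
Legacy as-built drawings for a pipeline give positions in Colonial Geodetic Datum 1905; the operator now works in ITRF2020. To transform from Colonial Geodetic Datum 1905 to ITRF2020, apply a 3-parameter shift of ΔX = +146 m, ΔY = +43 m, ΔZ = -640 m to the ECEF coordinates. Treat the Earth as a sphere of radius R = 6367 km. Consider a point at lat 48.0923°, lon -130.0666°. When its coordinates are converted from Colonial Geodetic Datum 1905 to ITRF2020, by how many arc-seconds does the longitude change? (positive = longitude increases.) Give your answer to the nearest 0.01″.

sin φ = 0.744222, cos φ = 0.667933, sin λ = -0.765297, cos λ = -0.643678.
East component: ΔE = −sin λ·ΔX + cos λ·ΔY = −(-0.765297)(146) + (-0.643678)(43) = 84.06 m.
1° of latitude spans πR/180 = 111125 m; at latitude φ, 1° of longitude spans that × cos φ = 74224.1 m, so Δλ = 84.06 / 74224.1 × 3600 = 4.077″.

Δλ = 4.08″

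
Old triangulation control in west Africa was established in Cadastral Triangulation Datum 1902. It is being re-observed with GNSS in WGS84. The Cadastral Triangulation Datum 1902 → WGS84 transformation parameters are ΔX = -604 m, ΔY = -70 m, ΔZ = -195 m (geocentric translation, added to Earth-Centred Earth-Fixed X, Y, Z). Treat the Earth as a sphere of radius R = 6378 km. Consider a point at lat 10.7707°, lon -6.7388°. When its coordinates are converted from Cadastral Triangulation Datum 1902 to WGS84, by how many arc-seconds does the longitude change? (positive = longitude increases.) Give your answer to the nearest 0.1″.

sin φ = 0.186879, cos φ = 0.982383, sin λ = -0.117343, cos λ = 0.993091.
East component: ΔE = −sin λ·ΔX + cos λ·ΔY = −(-0.117343)(-604) + (0.993091)(-70) = -140.39 m.
1° of latitude spans πR/180 = 111317 m; at latitude φ, 1° of longitude spans that × cos φ = 109356.0 m, so Δλ = -140.39 / 109356.0 × 3600 = -4.622″.

Δλ = -4.6″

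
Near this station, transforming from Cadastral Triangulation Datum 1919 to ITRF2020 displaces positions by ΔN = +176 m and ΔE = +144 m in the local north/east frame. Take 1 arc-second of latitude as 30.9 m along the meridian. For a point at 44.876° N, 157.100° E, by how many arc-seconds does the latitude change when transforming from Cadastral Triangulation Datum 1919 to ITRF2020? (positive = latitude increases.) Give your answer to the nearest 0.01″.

Δφ = 5.70″

1″ of latitude = 30.90 m, so Δφ = 176.0 / 30.90 = 5.696″.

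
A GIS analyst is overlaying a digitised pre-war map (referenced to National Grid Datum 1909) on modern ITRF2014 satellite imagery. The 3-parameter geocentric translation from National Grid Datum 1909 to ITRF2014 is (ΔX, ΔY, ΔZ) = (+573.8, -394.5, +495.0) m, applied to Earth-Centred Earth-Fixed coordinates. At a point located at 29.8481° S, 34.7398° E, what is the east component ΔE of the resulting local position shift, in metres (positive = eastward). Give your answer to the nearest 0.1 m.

The local east axis at (φ, λ) is (−sin λ, cos λ, 0), so ΔE = −sin(34.7398°)·573.8 + cos(34.7398°)·(-394.5) = -651.16 m.

ΔE = -651.2 m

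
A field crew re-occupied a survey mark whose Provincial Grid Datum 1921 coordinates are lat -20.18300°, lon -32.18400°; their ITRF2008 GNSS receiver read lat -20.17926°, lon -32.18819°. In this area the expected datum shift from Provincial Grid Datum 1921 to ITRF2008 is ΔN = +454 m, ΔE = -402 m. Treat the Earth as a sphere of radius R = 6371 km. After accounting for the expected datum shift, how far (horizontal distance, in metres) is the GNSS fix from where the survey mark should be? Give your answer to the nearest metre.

Observed coordinate differences: Δφ = +0.00374°, Δλ = -0.00419°.
Converting to metres (1° lat = 111195 m, cos φ = 0.938595): observed ΔN = 415.9 m, observed ΔE = -437.3 m.
Subtracting the expected shift leaves a residual of 415.9 − (454) = -38.1 m north and -437.3 − (-402) = -35.3 m east.
Residual distance = √((-38.1)² + (-35.3)²) = 52.0 m.

52 m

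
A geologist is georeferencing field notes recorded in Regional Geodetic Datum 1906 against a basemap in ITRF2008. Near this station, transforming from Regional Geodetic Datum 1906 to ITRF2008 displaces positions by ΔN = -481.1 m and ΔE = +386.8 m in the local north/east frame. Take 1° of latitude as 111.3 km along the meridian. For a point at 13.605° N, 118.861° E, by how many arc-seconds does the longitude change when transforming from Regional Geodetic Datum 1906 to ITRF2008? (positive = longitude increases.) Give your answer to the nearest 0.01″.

At latitude 13.605°, cos φ = 0.971940.
1° of longitude at this latitude = 111.3 × cos φ = 108.18 km, so Δλ = 386.8 / 108177.0 = 0.0035756° = 12.872″.

Δλ = 12.87″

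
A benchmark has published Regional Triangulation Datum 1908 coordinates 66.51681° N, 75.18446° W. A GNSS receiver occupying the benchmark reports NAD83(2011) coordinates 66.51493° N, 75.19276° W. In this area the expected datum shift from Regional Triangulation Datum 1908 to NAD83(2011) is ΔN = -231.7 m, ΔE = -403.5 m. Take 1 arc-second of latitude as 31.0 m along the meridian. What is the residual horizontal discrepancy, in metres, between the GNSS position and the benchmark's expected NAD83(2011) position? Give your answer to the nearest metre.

41 m

Observed coordinate differences: Δφ = -0.00188°, Δλ = -0.00830°.
Converting to metres (1° lat = 111600 m, cos φ = 0.398480): observed ΔN = -209.8 m, observed ΔE = -369.1 m.
Subtracting the expected shift leaves a residual of -209.8 − (-231.7) = 21.9 m north and -369.1 − (-403.5) = 34.4 m east.
Residual distance = √(21.9² + 34.4²) = 40.8 m.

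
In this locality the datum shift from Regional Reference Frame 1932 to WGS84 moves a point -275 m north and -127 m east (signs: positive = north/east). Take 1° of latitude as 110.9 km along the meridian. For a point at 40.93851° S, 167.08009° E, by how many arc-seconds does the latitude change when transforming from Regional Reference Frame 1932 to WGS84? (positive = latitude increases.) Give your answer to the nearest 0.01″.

1° of latitude = 110.9 km, so Δφ = -275.0 / 110900 = -0.0024797° = -8.927″.

Δφ = -8.93″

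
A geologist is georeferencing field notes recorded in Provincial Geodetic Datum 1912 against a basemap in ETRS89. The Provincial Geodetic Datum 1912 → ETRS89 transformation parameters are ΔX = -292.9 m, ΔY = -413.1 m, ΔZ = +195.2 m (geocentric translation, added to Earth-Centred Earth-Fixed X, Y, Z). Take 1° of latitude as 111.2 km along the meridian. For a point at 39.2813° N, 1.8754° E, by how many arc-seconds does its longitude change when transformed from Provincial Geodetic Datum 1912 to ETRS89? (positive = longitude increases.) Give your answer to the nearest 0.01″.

Δλ = -16.87″

sin φ = 0.633128, cos φ = 0.774047, sin λ = 0.032726, cos λ = 0.999464.
East component: ΔE = −sin λ·ΔX + cos λ·ΔY = −(0.032726)(-292.9) + (0.999464)(-413.1) = -403.29 m.
1° of latitude spans 111200 m; at latitude φ, 1° of longitude spans that × cos φ = 86074.0 m, so Δλ = -403.29 / 86074.0 × 3600 = -16.868″.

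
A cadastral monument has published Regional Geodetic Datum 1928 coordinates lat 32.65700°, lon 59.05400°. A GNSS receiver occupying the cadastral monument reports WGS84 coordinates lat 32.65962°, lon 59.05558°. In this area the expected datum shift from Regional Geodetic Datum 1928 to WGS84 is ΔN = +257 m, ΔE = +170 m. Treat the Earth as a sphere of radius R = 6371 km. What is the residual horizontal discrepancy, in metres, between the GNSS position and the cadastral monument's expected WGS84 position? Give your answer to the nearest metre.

Observed coordinate differences: Δφ = +0.00262°, Δλ = +0.00158°.
Converting to metres (1° lat = 111195 m, cos φ = 0.841916): observed ΔN = 291.3 m, observed ΔE = 147.9 m.
Subtracting the expected shift leaves a residual of 291.3 − (257) = 34.3 m north and 147.9 − (170) = -22.1 m east.
Residual distance = √(34.3² + (-22.1)²) = 40.8 m.

41 m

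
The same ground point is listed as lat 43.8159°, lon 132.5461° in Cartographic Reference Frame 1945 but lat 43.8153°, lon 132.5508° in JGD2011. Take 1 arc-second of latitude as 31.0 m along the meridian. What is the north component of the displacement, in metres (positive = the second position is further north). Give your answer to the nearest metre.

ΔN = -67 m

Δφ = 43.8153° − 43.8159° = -0.0006°; Δλ = 132.5508° − 132.5461° = +0.0047°.
1° of latitude = 3600 × 31.00 = 111600 m.
ΔN = Δφ × 111600 = -67.0 m; ΔE = Δλ × 111600 × cos(43.8159°) = +0.0047 × 111600 × 0.721568 = 378.5 m.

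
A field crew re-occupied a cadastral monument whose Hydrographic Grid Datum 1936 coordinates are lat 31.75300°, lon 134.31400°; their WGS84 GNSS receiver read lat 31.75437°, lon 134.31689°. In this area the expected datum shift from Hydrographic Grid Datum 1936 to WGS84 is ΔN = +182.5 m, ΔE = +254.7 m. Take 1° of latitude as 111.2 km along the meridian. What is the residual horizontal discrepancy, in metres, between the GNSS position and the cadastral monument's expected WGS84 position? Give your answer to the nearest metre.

Observed coordinate differences: Δφ = +0.00137°, Δλ = +0.00289°.
Converting to metres (1° lat = 111200 m, cos φ = 0.850325): observed ΔN = 152.3 m, observed ΔE = 273.3 m.
Subtracting the expected shift leaves a residual of 152.3 − (182.5) = -30.2 m north and 273.3 − (254.7) = 18.6 m east.
Residual distance = √((-30.2)² + 18.6²) = 35.4 m.

35 m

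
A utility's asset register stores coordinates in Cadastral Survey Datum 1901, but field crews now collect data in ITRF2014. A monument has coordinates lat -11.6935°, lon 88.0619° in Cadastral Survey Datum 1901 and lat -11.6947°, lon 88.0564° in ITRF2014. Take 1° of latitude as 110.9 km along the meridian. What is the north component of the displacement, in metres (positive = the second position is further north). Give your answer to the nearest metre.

ΔN = -133 m

Δφ = -11.6947° − -11.6935° = -0.0012°; Δλ = 88.0564° − 88.0619° = -0.0055°.
ΔN = Δφ × 110900 = -133.1 m; ΔE = Δλ × 110900 × cos(-11.6935°) = -0.0055 × 110900 × 0.979246 = -597.3 m.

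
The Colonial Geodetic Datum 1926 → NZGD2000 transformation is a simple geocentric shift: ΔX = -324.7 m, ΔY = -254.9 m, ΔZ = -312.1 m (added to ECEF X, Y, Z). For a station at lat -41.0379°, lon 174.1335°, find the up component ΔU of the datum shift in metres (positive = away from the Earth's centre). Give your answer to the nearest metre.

ΔU = 429 m

At φ = -41.0379°, λ = 174.1335°: sin φ = -0.656558, cos φ = 0.754275, sin λ = 0.102211, cos λ = -0.994763.
ΔU = cos φ cos λ·ΔX + cos φ sin λ·ΔY + sin φ·ΔZ = (0.754275)(-0.994763)(-324.7) + (0.754275)(0.102211)(-254.9) + (-0.656558)(-312.1) = 428.89 m.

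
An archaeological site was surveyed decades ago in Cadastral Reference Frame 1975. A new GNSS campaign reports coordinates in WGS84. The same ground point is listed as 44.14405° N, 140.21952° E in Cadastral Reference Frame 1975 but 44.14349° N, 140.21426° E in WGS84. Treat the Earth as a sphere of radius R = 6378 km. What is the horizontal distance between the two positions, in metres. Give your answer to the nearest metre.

425 m

Δφ = 44.14349° − 44.14405° = -0.00056°; Δλ = 140.21426° − 140.21952° = -0.00526°.
1° along a meridian = πR/180 = 111317 m.
ΔN = Δφ × 111317 = -62.3 m; ΔE = Δλ × 111317 × cos(44.14405°) = -0.00526 × 111317 × 0.717591 = -420.2 m.
Distance = √(ΔE² + ΔN²) = √((-420.2)² + (-62.3)²) = 424.8 m.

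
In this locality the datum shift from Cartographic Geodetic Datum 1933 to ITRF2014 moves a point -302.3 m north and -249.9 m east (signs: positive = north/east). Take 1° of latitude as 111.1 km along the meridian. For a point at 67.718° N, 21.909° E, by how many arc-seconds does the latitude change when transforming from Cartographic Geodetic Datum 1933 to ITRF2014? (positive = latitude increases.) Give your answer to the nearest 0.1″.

Δφ = -9.8″

1° of latitude = 111.1 km, so Δφ = -302.3 / 111100 = -0.0027210° = -9.795″.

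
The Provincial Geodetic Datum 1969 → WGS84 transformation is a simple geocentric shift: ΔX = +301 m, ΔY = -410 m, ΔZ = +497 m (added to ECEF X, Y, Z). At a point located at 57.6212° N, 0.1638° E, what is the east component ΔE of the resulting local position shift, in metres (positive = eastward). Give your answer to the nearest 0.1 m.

ΔE = -410.9 m

The local east axis at (φ, λ) is (−sin λ, cos λ, 0), so ΔE = −sin(0.1638°)·301 + cos(0.1638°)·(-410) = -410.86 m.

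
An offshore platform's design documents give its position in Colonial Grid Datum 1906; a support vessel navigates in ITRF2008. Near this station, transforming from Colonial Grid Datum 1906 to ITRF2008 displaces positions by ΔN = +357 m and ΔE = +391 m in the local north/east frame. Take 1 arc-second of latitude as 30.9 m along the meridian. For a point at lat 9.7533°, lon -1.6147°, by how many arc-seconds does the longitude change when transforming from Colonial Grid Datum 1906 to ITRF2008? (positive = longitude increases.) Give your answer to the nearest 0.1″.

At latitude 9.7533°, cos φ = 0.985546.
1″ of longitude at this latitude = 30.90 × cos φ = 30.4534 m, so Δλ = 391.0 / 30.4534 = 12.839″.

Δλ = 12.8″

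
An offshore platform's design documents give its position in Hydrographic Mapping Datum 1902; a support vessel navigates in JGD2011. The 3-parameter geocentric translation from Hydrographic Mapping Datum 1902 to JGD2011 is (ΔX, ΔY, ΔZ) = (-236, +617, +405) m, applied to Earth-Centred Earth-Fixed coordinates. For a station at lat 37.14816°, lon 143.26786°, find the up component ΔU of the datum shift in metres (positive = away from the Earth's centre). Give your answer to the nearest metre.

At φ = 37.14816°, λ = 143.26786°: sin φ = 0.603878, cos φ = 0.797077, sin λ = 0.598075, cos λ = -0.801440.
ΔU = cos φ cos λ·ΔX + cos φ sin λ·ΔY + sin φ·ΔZ = (0.797077)(-0.801440)(-236) + (0.797077)(0.598075)(617) + (0.603878)(405) = 689.46 m.

ΔU = 689 m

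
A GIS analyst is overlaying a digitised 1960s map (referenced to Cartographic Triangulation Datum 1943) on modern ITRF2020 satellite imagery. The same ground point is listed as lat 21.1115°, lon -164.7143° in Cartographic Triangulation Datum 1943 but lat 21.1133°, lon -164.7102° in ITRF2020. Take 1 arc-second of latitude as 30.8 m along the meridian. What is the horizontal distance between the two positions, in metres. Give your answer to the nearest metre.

Δφ = 21.1133° − 21.1115° = +0.0018°; Δλ = -164.7102° − -164.7143° = +0.0041°.
1° of latitude = 3600 × 30.80 = 110880 m.
ΔN = Δφ × 110880 = 199.6 m; ΔE = Δλ × 110880 × cos(21.1115°) = +0.0041 × 110880 × 0.932881 = 424.1 m.
Distance = √(ΔE² + ΔN²) = √(424.1² + 199.6²) = 468.7 m.

469 m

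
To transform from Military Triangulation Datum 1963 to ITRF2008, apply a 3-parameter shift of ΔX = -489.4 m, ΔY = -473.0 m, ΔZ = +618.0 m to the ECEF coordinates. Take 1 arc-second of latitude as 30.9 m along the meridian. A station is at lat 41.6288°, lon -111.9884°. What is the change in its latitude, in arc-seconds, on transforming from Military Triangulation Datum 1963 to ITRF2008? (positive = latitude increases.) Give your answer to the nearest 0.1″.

sin φ = 0.664302, cos φ = 0.747464, sin λ = -0.927260, cos λ = -0.374419.
North component: ΔN = −sin φ cos λ·ΔX − sin φ sin λ·ΔY + cos φ·ΔZ = −(0.664302)(-0.374419)(-489.4) − (0.664302)(-0.927260)(-473.0) + (0.747464)(618.0) = 48.85 m.
1° of latitude spans 3600 × 30.90 = 111240 m, so Δφ = 48.85 / 111240 × 3600 = 1.581″.

Δφ = 1.6″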